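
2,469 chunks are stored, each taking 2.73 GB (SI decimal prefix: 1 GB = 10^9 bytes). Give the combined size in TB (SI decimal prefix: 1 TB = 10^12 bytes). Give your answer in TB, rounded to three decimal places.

Total = 2,469 × 2.73 GB = 6740.37 GB
= 6740.37 × 1,000,000,000 bytes = 6,740,370,000,000 bytes
1 TB = 1,000,000,000,000 bytes
6,740,370,000,000 / 1,000,000,000,000 = 6.740 TB

6.740 TB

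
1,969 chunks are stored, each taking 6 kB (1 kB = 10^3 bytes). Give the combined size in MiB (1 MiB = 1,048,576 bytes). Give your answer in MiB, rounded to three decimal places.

Total = 1,969 × 6 kB = 11,814 kB
= 11,814 × 1,000 bytes = 11,814,000 bytes
1 MiB = 1,048,576 bytes
11,814,000 / 1,048,576 = 11.267 MiB

11.267 MiB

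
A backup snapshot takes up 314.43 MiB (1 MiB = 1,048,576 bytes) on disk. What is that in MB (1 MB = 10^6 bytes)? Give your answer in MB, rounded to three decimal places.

329.704 MB

314.43 MiB × 1,048,576 bytes/MiB = 329,703,751.68 bytes
1 MB = 1,000,000 bytes
329,703,751.68 / 1,000,000 = 329.704 MB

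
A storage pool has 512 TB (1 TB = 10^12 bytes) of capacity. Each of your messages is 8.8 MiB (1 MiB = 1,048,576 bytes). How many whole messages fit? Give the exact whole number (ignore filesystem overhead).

Capacity: 512 TB = 512,000,000,000,000 bytes
Per item: 8.8 MiB = 9,227,468.8 bytes
⌊512,000,000,000,000 / 9,227,468.8⌋ = 55,486,505

55,486,505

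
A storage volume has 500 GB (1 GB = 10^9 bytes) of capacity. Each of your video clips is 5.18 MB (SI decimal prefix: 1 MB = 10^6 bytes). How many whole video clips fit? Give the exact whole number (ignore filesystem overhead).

96,525

Capacity: 500 GB = 500,000,000,000 bytes
Per item: 5.18 MB = 5,180,000 bytes
⌊500,000,000,000 / 5,180,000⌋ = 96,525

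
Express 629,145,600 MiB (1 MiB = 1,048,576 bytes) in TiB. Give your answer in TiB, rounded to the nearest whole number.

600 TiB

629,145,600 MiB = 629,145,600 × 2^20 bytes = 659,706,976,665,600 bytes
1 TiB = 1,099,511,627,776 bytes
659,706,976,665,600 / 1,099,511,627,776 = 600 TiB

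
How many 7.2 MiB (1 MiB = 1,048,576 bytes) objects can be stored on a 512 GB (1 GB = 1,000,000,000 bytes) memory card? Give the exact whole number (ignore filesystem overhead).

67,816

Capacity: 512 GB = 512,000,000,000 bytes
Per item: 7.2 MiB = 7,549,747.2 bytes
⌊512,000,000,000 / 7,549,747.2⌋ = 67,816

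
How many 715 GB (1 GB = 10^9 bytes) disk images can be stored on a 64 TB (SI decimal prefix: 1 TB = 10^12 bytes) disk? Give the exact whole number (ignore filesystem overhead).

Capacity: 64 TB = 64,000,000,000,000 bytes
Per item: 715 GB = 715,000,000,000 bytes
⌊64,000,000,000,000 / 715,000,000,000⌋ = 89

89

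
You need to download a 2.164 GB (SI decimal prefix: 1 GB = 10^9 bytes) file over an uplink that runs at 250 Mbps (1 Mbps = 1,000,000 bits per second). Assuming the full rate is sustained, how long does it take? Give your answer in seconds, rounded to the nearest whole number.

2.164 GB = 2,164,000,000 bytes = 17,312,000,000 bits
250 Mbps = 250,000,000 bits/s
time = 17,312,000,000 / 250,000,000 = 69 s

69 seconds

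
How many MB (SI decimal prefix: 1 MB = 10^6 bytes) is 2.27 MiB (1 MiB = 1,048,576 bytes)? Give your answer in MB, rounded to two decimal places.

2.27 MiB = 2.27 × 2^20 bytes = 2,380,267.52 bytes
1 MB = 1,000,000 bytes
2,380,267.52 / 1,000,000 = 2.38 MB

2.38 MB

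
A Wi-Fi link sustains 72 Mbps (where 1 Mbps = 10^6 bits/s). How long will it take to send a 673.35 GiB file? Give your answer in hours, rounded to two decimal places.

673.35 GiB = 723,004,057,190.4 bytes = 5,784,032,457,523.2 bits
72 Mbps = 72,000,000 bits/s
time = 5,784,032,457,523.2 / 72,000,000 = 80,333.7841 s
80,333.7841 s / 3600 = 22.31 hours

22.31 hours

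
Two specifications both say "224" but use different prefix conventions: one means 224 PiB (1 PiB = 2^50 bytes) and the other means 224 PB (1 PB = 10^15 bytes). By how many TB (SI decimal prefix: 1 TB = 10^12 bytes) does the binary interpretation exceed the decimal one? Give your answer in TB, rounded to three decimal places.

224 PiB = 224 × 1,125,899,906,842,624 = 252,201,579,132,747,776 bytes
224 PB = 224 × 1,000,000,000,000,000 = 224,000,000,000,000,000 bytes
difference = 28,201,579,132,747,776 bytes
28,201,579,132,747,776 / 1,000,000,000,000 = 28,201.579 TB

28,201.579 TB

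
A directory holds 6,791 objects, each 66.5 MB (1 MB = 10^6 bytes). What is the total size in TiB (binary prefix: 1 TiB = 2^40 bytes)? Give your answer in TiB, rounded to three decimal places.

0.411 TiB

Total = 6,791 × 66.5 MB = 451601.5 MB
= 451601.5 × 1,000,000 bytes = 451,601,500,000 bytes
1 TiB = 1,099,511,627,776 bytes
451,601,500,000 / 1,099,511,627,776 = 0.411 TiB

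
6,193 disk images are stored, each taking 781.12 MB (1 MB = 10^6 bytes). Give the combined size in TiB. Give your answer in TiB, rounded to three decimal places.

4.400 TiB

Total = 6,193 × 781.12 MB = 4837476.16 MB
= 4837476.16 × 1,000,000 bytes = 4,837,476,160,000 bytes
1 TiB = 1,099,511,627,776 bytes
4,837,476,160,000 / 1,099,511,627,776 = 4.400 TiB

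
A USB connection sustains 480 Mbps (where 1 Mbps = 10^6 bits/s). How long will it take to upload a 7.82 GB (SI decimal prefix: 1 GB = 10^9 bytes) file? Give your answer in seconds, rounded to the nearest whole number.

130 seconds

7.82 GB = 7,820,000,000 bytes = 62,560,000,000 bits
480 Mbps = 480,000,000 bits/s
time = 62,560,000,000 / 480,000,000 = 130 s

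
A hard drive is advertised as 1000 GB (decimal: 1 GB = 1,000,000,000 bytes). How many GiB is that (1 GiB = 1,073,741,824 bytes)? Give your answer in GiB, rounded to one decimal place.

1000 GB = 1000 × 10^9 bytes = 1,000,000,000,000 bytes
1 GiB = 1,073,741,824 bytes
1,000,000,000,000 / 1,073,741,824 = 931.3 GiB

931.3 GiB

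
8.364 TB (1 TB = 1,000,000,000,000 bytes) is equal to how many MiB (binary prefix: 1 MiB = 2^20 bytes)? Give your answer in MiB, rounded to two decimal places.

7,976,531.98 MiB

8.364 TB = 8.364 × 10^12 bytes = 8,364,000,000,000 bytes
1 MiB = 2^20 bytes = 1,048,576 bytes
8,364,000,000,000 / 1,048,576 = 7,976,531.98 MiB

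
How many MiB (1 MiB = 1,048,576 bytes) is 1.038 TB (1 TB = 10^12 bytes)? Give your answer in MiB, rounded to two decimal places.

1.038 TB × 1,000,000,000,000 bytes/TB = 1,038,000,000,000 bytes
1 MiB = 1,048,576 bytes
1,038,000,000,000 / 1,048,576 = 989,913.94 MiB

989,913.94 MiB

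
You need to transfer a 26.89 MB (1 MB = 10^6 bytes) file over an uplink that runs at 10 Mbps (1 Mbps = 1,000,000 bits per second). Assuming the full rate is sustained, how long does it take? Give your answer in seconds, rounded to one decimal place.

21.5 seconds

26.89 MB = 26,890,000 bytes = 215,120,000 bits
10 Mbps = 10,000,000 bits/s
time = 215,120,000 / 10,000,000 = 21.5 s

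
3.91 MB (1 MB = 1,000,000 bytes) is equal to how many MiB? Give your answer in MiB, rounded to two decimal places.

3.73 MiB

3.91 MB = 3.91 × 10^6 bytes = 3,910,000 bytes
1 MiB = 2^20 bytes = 1,048,576 bytes
3,910,000 / 1,048,576 = 3.73 MiB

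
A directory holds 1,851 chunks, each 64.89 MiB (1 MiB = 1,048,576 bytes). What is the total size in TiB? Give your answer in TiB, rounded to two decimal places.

0.11 TiB

Total = 1,851 × 64.89 MiB = 120111.39 MiB
= 120111.39 × 1,048,576 bytes = 125,945,920,880.64 bytes
1 TiB = 1,099,511,627,776 bytes
125,945,920,880.64 / 1,099,511,627,776 = 0.11 TiB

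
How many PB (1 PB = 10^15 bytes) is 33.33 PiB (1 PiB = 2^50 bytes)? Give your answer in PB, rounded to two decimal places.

33.33 PiB = 33.33 × 2^50 bytes = 37,526,243,895,064,657.92 bytes
1 PB = 10^15 bytes = 1,000,000,000,000,000 bytes
37,526,243,895,064,657.92 / 1,000,000,000,000,000 = 37.53 PB

37.53 PB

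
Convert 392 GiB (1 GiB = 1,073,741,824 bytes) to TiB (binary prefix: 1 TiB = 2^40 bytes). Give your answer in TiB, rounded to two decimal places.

392 GiB × 1,073,741,824 bytes/GiB = 420,906,795,008 bytes
1 TiB = 1,099,511,627,776 bytes
420,906,795,008 / 1,099,511,627,776 = 0.38 TiB

0.38 TiB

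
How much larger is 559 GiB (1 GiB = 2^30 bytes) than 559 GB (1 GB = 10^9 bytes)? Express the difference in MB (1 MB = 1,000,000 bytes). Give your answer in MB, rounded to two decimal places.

41,221.68 MB

559 GiB = 559 × 1,073,741,824 = 600,221,679,616 bytes
559 GB = 559 × 1,000,000,000 = 559,000,000,000 bytes
difference = 41,221,679,616 bytes
41,221,679,616 / 1,000,000 = 41,221.68 MB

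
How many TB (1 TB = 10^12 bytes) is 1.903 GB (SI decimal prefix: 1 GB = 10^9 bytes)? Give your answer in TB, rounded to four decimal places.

1.903 GB = 1.903 × 10^9 bytes = 1,903,000,000 bytes
1 TB = 10^12 bytes = 1,000,000,000,000 bytes
1,903,000,000 / 1,000,000,000,000 = 0.0019 TB

0.0019 TB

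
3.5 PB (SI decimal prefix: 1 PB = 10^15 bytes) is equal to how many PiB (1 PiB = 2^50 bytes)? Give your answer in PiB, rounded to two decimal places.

3.5 PB = 3.5 × 10^15 bytes = 3,500,000,000,000,000 bytes
1 PiB = 2^50 bytes = 1,125,899,906,842,624 bytes
3,500,000,000,000,000 / 1,125,899,906,842,624 = 3.11 PiB

3.11 PiB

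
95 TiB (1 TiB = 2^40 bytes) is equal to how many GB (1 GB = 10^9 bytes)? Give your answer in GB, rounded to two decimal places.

95 TiB = 95 × 2^40 bytes = 104,453,604,638,720 bytes
1 GB = 1,000,000,000 bytes
104,453,604,638,720 / 1,000,000,000 = 104,453.60 GB

104,453.60 GB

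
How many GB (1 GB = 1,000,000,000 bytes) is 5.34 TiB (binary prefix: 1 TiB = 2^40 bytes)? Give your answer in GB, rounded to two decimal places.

5,871.39 GB

5.34 TiB × 1,099,511,627,776 bytes/TiB = 5,871,392,092,323.84 bytes
1 GB = 1,000,000,000 bytes
5,871,392,092,323.84 / 1,000,000,000 = 5,871.39 GB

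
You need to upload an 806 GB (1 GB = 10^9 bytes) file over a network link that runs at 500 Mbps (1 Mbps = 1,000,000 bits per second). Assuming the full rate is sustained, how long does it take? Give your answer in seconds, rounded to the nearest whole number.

12,896 seconds

806 GB = 806,000,000,000 bytes = 6,448,000,000,000 bits
500 Mbps = 500,000,000 bits/s
time = 6,448,000,000,000 / 500,000,000 = 12,896 s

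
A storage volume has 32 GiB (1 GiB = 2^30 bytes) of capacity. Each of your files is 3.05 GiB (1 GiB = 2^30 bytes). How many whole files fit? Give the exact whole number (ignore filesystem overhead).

10

Capacity: 32 GiB = 34,359,738,368 bytes
Per item: 3.05 GiB = 3,274,912,563.2 bytes
⌊34,359,738,368 / 3,274,912,563.2⌋ = 10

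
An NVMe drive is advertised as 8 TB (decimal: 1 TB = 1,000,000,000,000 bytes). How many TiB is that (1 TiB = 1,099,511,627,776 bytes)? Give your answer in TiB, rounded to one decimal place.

7.3 TiB

8 TB × 1,000,000,000,000 bytes/TB = 8,000,000,000,000 bytes
1 TiB = 1,099,511,627,776 bytes
8,000,000,000,000 / 1,099,511,627,776 = 7.3 TiB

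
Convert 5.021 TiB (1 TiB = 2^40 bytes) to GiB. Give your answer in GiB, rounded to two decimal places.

5,141.50 GiB

5.021 TiB = 5.021 × 2^40 bytes = 5,520,647,883,063.296 bytes
1 GiB = 1,073,741,824 bytes
5,520,647,883,063.296 / 1,073,741,824 = 5,141.50 GiB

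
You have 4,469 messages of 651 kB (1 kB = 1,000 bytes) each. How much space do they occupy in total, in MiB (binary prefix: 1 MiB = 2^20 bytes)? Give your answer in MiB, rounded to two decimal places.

2,774.54 MiB

Total = 4,469 × 651 kB = 2,909,319 kB
= 2,909,319 × 1,000 bytes = 2,909,319,000 bytes
1 MiB = 1,048,576 bytes
2,909,319,000 / 1,048,576 = 2,774.54 MiB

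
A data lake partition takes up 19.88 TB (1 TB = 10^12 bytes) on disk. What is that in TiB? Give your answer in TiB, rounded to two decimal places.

19.88 TB × 1,000,000,000,000 bytes/TB = 19,880,000,000,000 bytes
1 TiB = 2^40 bytes = 1,099,511,627,776 bytes
19,880,000,000,000 / 1,099,511,627,776 = 18.08 TiB

18.08 TiB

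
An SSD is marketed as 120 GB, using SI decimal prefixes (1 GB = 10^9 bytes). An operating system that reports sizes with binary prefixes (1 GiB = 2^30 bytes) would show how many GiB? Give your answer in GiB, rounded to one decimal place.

120 GB = 120 × 10^9 bytes = 120,000,000,000 bytes
1 GiB = 2^30 bytes = 1,073,741,824 bytes
120,000,000,000 / 1,073,741,824 = 111.8 GiB

111.8 GiB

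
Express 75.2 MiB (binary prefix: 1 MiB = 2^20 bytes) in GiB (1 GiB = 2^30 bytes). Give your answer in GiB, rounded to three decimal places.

75.2 MiB = 75.2 × 2^20 bytes = 78,852,915.2 bytes
1 GiB = 2^30 bytes = 1,073,741,824 bytes
78,852,915.2 / 1,073,741,824 = 0.073 GiB

0.073 GiB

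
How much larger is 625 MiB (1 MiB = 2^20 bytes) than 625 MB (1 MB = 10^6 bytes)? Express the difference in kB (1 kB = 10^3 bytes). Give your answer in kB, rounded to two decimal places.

625 MiB = 625 × 1,048,576 = 655,360,000 bytes
625 MB = 625 × 1,000,000 = 625,000,000 bytes
difference = 30,360,000 bytes
30,360,000 / 1,000 = 30,360.00 kB

30,360.00 kB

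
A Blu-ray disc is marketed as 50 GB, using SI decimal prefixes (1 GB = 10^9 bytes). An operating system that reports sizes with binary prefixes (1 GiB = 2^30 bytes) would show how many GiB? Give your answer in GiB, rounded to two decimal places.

50 GB × 1,000,000,000 bytes/GB = 50,000,000,000 bytes
1 GiB = 2^30 bytes = 1,073,741,824 bytes
50,000,000,000 / 1,073,741,824 = 46.57 GiB

46.57 GiB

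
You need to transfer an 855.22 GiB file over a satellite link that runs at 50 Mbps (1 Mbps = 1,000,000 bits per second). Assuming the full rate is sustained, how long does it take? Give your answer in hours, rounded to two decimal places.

855.22 GiB = 918,285,482,721.28 bytes = 7,346,283,861,770.24 bits
50 Mbps = 50,000,000 bits/s
time = 7,346,283,861,770.24 / 50,000,000 = 146,925.6772 s
146,925.6772 s / 3600 = 40.81 hours

40.81 hours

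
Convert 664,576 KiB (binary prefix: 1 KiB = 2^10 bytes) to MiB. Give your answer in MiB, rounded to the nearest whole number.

649 MiB

664,576 KiB = 664,576 × 2^10 bytes = 680,525,824 bytes
1 MiB = 2^20 bytes = 1,048,576 bytes
680,525,824 / 1,048,576 = 649 MiB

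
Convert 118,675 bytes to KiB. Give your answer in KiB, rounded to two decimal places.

115.89 KiB

118,675 bytes given.
1 KiB = 1,024 bytes
118,675 / 1,024 = 115.89 KiB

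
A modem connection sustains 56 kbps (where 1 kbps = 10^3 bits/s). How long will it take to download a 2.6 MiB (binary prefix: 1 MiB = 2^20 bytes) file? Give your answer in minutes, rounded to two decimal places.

6.49 minutes

2.6 MiB = 2,726,297.6 bytes = 21,810,380.8 bits
56 kbps = 56,000 bits/s
time = 21,810,380.8 / 56,000 = 389.471 s
389.471 s / 60 = 6.49 minutes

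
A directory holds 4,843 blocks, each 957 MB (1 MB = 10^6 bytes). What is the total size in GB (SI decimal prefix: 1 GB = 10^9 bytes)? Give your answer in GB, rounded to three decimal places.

4,634.751 GB

Total = 4,843 × 957 MB = 4,634,751 MB
= 4,634,751 × 1,000,000 bytes = 4,634,751,000,000 bytes
1 GB = 1,000,000,000 bytes
4,634,751,000,000 / 1,000,000,000 = 4,634.751 GB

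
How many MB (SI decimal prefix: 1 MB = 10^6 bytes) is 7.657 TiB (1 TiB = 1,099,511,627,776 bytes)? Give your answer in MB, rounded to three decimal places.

8,418,960.534 MB

7.657 TiB = 7.657 × 2^40 bytes = 8,418,960,533,880.832 bytes
1 MB = 1,000,000 bytes
8,418,960,533,880.832 / 1,000,000 = 8,418,960.534 MB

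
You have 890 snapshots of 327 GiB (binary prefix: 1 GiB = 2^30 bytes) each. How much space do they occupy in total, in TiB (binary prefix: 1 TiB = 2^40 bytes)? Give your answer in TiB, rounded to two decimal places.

284.21 TiB

Total = 890 × 327 GiB = 291,030 GiB
= 291,030 × 1,073,741,824 bytes = 312,491,083,038,720 bytes
1 TiB = 1,099,511,627,776 bytes
312,491,083,038,720 / 1,099,511,627,776 = 284.21 TiB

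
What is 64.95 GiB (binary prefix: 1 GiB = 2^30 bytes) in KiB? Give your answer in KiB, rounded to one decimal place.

68,105,011.2 KiB

64.95 GiB = 64.95 × 2^30 bytes = 69,739,531,468.8 bytes
1 KiB = 1,024 bytes
69,739,531,468.8 / 1,024 = 68,105,011.2 KiB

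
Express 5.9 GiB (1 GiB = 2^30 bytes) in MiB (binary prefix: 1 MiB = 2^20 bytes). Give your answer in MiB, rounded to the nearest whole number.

5.9 GiB × 1,073,741,824 bytes/GiB = 6,335,076,761.6 bytes
1 MiB = 2^20 bytes = 1,048,576 bytes
6,335,076,761.6 / 1,048,576 = 6,042 MiB

6,042 MiB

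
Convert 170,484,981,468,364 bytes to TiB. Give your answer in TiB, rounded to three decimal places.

155.055 TiB

170,484,981,468,364 bytes given.
1 TiB = 1,099,511,627,776 bytes
170,484,981,468,364 / 1,099,511,627,776 = 155.055 TiB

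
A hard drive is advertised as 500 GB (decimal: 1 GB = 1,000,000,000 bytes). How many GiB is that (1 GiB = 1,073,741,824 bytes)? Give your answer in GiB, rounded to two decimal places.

465.66 GiB

500 GB × 1,000,000,000 bytes/GB = 500,000,000,000 bytes
1 GiB = 1,073,741,824 bytes
500,000,000,000 / 1,073,741,824 = 465.66 GiB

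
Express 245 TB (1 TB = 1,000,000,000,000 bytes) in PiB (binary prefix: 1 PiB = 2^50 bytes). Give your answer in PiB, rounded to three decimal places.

245 TB = 245 × 10^12 bytes = 245,000,000,000,000 bytes
1 PiB = 2^50 bytes = 1,125,899,906,842,624 bytes
245,000,000,000,000 / 1,125,899,906,842,624 = 0.218 PiB

0.218 PiB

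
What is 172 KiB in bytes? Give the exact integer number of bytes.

176,128 bytes

172 × 1,024 = 176,128 bytes  (1 KiB = 2^10 bytes)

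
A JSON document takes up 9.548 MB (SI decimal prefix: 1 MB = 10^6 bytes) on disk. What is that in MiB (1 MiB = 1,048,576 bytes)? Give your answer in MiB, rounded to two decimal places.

9.548 MB = 9.548 × 10^6 bytes = 9,548,000 bytes
1 MiB = 1,048,576 bytes
9,548,000 / 1,048,576 = 9.11 MiB

9.11 MiB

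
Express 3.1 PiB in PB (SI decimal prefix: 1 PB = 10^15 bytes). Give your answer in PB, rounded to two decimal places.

3.1 PiB = 3.1 × 2^50 bytes = 3,490,289,711,212,134.4 bytes
1 PB = 10^15 bytes = 1,000,000,000,000,000 bytes
3,490,289,711,212,134.4 / 1,000,000,000,000,000 = 3.49 PB

3.49 PB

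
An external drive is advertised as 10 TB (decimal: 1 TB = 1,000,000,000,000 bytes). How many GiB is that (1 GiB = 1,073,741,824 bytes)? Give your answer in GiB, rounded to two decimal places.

9,313.23 GiB

10 TB = 10 × 10^12 bytes = 10,000,000,000,000 bytes
1 GiB = 1,073,741,824 bytes
10,000,000,000,000 / 1,073,741,824 = 9,313.23 GiB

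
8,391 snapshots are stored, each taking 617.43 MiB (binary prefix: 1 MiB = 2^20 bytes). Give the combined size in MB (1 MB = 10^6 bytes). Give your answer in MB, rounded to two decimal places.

Total = 8,391 × 617.43 MiB = 5180855.13 MiB
= 5180855.13 × 1,048,576 bytes = 5,432,520,348,794.88 bytes
1 MB = 1,000,000 bytes
5,432,520,348,794.88 / 1,000,000 = 5,432,520.35 MB

5,432,520.35 MB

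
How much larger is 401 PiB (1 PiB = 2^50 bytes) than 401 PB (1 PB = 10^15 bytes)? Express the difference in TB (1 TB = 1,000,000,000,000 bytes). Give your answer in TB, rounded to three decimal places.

401 PiB = 401 × 1,125,899,906,842,624 = 451,485,862,643,892,224 bytes
401 PB = 401 × 1,000,000,000,000,000 = 401,000,000,000,000,000 bytes
difference = 50,485,862,643,892,224 bytes
50,485,862,643,892,224 / 1,000,000,000,000 = 50,485.863 TB

50,485.863 TB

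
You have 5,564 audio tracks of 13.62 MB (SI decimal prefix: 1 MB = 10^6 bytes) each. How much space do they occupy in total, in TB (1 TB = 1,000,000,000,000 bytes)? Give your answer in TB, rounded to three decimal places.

0.076 TB

Total = 5,564 × 13.62 MB = 75781.68 MB
= 75781.68 × 1,000,000 bytes = 75,781,680,000 bytes
1 TB = 1,000,000,000,000 bytes
75,781,680,000 / 1,000,000,000,000 = 0.076 TB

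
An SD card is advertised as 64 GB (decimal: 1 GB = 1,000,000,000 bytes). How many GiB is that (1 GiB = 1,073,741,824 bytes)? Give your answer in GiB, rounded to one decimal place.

59.6 GiB

64 GB × 1,000,000,000 bytes/GB = 64,000,000,000 bytes
1 GiB = 2^30 bytes = 1,073,741,824 bytes
64,000,000,000 / 1,073,741,824 = 59.6 GiB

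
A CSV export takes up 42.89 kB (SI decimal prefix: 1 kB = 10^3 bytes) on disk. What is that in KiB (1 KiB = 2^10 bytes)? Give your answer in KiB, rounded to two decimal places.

42.89 kB × 1,000 bytes/kB = 42,890 bytes
1 KiB = 1,024 bytes
42,890 / 1,024 = 41.88 KiB

41.88 KiB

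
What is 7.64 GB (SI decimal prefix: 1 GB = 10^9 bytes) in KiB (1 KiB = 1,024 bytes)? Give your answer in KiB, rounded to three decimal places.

7.64 GB × 1,000,000,000 bytes/GB = 7,640,000,000 bytes
1 KiB = 1,024 bytes
7,640,000,000 / 1,024 = 7,460,937.500 KiB

7,460,937.500 KiB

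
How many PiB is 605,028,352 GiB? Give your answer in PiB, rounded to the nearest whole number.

577 PiB

605,028,352 GiB × 1,073,741,824 bytes/GiB = 649,644,246,248,194,048 bytes
1 PiB = 1,125,899,906,842,624 bytes
649,644,246,248,194,048 / 1,125,899,906,842,624 = 577 PiB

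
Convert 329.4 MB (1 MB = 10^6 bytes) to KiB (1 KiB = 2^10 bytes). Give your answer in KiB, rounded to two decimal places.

329.4 MB = 329.4 × 10^6 bytes = 329,400,000 bytes
1 KiB = 2^10 bytes = 1,024 bytes
329,400,000 / 1,024 = 321,679.69 KiB

321,679.69 KiB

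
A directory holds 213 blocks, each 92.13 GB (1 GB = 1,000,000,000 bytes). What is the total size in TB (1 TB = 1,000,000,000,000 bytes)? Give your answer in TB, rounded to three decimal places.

Total = 213 × 92.13 GB = 19623.69 GB
= 19623.69 × 1,000,000,000 bytes = 19,623,690,000,000 bytes
1 TB = 1,000,000,000,000 bytes
19,623,690,000,000 / 1,000,000,000,000 = 19.624 TB

19.624 TB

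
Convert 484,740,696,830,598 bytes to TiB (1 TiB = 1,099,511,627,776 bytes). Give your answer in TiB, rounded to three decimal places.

440.869 TiB

484,740,696,830,598 bytes given.
1 TiB = 1,099,511,627,776 bytes
484,740,696,830,598 / 1,099,511,627,776 = 440.869 TiB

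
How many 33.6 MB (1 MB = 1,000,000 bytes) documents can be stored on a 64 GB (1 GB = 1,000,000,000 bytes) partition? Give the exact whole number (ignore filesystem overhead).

Capacity: 64 GB = 64,000,000,000 bytes
Per item: 33.6 MB = 33,600,000 bytes
⌊64,000,000,000 / 33,600,000⌋ = 1,904

1,904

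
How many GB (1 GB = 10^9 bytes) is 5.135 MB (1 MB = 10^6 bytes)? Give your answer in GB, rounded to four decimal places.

5.135 MB × 1,000,000 bytes/MB = 5,135,000 bytes
1 GB = 10^9 bytes = 1,000,000,000 bytes
5,135,000 / 1,000,000,000 = 0.0051 GB

0.0051 GB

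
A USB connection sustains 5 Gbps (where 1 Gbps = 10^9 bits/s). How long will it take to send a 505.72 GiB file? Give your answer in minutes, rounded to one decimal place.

505.72 GiB = 543,012,715,233.28 bytes = 4,344,101,721,866.24 bits
5 Gbps = 5,000,000,000 bits/s
time = 4,344,101,721,866.24 / 5,000,000,000 = 868.82 s
868.82 s / 60 = 14.5 minutes

14.5 minutes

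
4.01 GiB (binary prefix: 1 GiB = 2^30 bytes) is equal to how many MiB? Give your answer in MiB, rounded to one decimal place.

4,106.2 MiB

4.01 GiB = 4.01 × 2^30 bytes = 4,305,704,714.24 bytes
1 MiB = 1,048,576 bytes
4,305,704,714.24 / 1,048,576 = 4,106.2 MiB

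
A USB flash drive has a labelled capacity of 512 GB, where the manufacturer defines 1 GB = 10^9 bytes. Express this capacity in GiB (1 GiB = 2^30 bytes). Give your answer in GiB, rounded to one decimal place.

476.8 GiB

512 GB × 1,000,000,000 bytes/GB = 512,000,000,000 bytes
1 GiB = 1,073,741,824 bytes
512,000,000,000 / 1,073,741,824 = 476.8 GiB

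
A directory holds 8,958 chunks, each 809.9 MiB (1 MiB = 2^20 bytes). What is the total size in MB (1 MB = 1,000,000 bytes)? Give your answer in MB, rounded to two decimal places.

7,607,507.17 MB

Total = 8,958 × 809.9 MiB = 7255084.2 MiB
= 7255084.2 × 1,048,576 bytes = 7,607,507,170,099.2 bytes
1 MB = 1,000,000 bytes
7,607,507,170,099.2 / 1,000,000 = 7,607,507.17 MB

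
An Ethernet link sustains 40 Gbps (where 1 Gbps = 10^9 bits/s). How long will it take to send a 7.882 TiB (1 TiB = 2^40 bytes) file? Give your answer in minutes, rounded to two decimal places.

28.89 minutes

7.882 TiB = 8,666,350,650,130.432 bytes = 69,330,805,201,043.456 bits
40 Gbps = 40,000,000,000 bits/s
time = 69,330,805,201,043.456 / 40,000,000,000 = 1,733.270 s
1,733.270 s / 60 = 28.89 minutes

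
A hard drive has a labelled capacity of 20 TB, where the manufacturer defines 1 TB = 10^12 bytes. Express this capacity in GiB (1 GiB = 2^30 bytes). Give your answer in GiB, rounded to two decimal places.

20 TB × 1,000,000,000,000 bytes/TB = 20,000,000,000,000 bytes
1 GiB = 2^30 bytes = 1,073,741,824 bytes
20,000,000,000,000 / 1,073,741,824 = 18,626.45 GiB

18,626.45 GiB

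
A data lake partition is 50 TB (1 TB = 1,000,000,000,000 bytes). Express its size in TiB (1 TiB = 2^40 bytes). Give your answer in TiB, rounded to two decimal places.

45.47 TiB

50 TB = 50 × 10^12 bytes = 50,000,000,000,000 bytes
1 TiB = 2^40 bytes = 1,099,511,627,776 bytes
50,000,000,000,000 / 1,099,511,627,776 = 45.47 TiB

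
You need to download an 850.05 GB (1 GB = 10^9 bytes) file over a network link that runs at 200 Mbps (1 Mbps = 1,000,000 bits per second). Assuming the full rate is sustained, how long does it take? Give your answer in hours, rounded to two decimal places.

850.05 GB = 850,050,000,000 bytes = 6,800,400,000,000 bits
200 Mbps = 200,000,000 bits/s
time = 6,800,400,000,000 / 200,000,000 = 34,002.0000 s
34,002.0000 s / 3600 = 9.45 hours

9.45 hours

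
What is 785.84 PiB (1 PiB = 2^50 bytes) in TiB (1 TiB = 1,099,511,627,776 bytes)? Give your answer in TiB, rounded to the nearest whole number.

804,700 TiB

785.84 PiB = 785.84 × 2^50 bytes = 884,777,182,793,207,644.16 bytes
1 TiB = 2^40 bytes = 1,099,511,627,776 bytes
884,777,182,793,207,644.16 / 1,099,511,627,776 = 804,700 TiB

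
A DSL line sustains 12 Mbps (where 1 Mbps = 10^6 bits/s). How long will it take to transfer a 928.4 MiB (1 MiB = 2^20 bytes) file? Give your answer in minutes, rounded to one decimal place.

928.4 MiB = 973,497,958.4 bytes = 7,787,983,667.2 bits
12 Mbps = 12,000,000 bits/s
time = 7,787,983,667.2 / 12,000,000 = 649.00 s
649.00 s / 60 = 10.8 minutes

10.8 minutes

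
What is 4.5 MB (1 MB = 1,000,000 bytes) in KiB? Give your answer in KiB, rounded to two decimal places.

4.5 MB = 4.5 × 10^6 bytes = 4,500,000 bytes
1 KiB = 1,024 bytes
4,500,000 / 1,024 = 4,394.53 KiB

4,394.53 KiB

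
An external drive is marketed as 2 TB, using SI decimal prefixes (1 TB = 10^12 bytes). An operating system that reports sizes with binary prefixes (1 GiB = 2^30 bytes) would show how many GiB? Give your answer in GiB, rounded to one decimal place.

2 TB = 2 × 10^12 bytes = 2,000,000,000,000 bytes
1 GiB = 2^30 bytes = 1,073,741,824 bytes
2,000,000,000,000 / 1,073,741,824 = 1,862.6 GiB

1,862.6 GiB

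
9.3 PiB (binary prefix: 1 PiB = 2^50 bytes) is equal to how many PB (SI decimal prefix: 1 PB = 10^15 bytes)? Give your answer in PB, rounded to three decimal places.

10.471 PB

9.3 PiB × 1,125,899,906,842,624 bytes/PiB = 10,470,869,133,636,403.2 bytes
1 PB = 10^15 bytes = 1,000,000,000,000,000 bytes
10,470,869,133,636,403.2 / 1,000,000,000,000,000 = 10.471 PB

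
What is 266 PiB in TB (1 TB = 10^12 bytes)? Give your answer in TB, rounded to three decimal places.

299,489.375 TB

266 PiB × 1,125,899,906,842,624 bytes/PiB = 299,489,375,220,137,984 bytes
1 TB = 1,000,000,000,000 bytes
299,489,375,220,137,984 / 1,000,000,000,000 = 299,489.375 TB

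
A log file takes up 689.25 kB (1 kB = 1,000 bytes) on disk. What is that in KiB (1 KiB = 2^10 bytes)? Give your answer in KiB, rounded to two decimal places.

673.10 KiB

689.25 kB × 1,000 bytes/kB = 689,250 bytes
1 KiB = 1,024 bytes
689,250 / 1,024 = 673.10 KiB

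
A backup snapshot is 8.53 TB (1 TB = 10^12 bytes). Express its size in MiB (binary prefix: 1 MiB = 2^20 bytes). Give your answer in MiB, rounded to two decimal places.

8,134,841.92 MiB

8.53 TB = 8.53 × 10^12 bytes = 8,530,000,000,000 bytes
1 MiB = 1,048,576 bytes
8,530,000,000,000 / 1,048,576 = 8,134,841.92 MiB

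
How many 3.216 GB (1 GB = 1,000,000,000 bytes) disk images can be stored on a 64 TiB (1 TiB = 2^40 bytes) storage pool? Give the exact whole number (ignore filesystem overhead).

Capacity: 64 TiB = 70,368,744,177,664 bytes
Per item: 3.216 GB = 3,216,000,000 bytes
⌊70,368,744,177,664 / 3,216,000,000⌋ = 21,880

21,880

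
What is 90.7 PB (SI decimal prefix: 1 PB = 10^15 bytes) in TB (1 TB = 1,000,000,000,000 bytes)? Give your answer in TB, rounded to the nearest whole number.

90.7 PB = 90.7 × 10^15 bytes = 90,700,000,000,000,000 bytes
1 TB = 1,000,000,000,000 bytes
90,700,000,000,000,000 / 1,000,000,000,000 = 90,700 TB

90,700 TB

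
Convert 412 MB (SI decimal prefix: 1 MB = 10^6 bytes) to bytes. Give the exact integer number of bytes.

412 × 1,000,000 = 412,000,000 bytes

412,000,000 bytes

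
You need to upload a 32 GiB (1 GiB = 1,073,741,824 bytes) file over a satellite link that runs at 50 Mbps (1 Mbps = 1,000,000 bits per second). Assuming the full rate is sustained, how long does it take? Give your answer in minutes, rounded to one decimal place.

32 GiB = 34,359,738,368 bytes = 274,877,906,944 bits
50 Mbps = 50,000,000 bits/s
time = 274,877,906,944 / 50,000,000 = 5,497.56 s
5,497.56 s / 60 = 91.6 minutes

91.6 minutes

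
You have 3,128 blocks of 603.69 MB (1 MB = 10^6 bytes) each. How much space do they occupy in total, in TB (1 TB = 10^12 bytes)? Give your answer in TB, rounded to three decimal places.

Total = 3,128 × 603.69 MB = 1888342.32 MB
= 1888342.32 × 1,000,000 bytes = 1,888,342,320,000 bytes
1 TB = 1,000,000,000,000 bytes
1,888,342,320,000 / 1,000,000,000,000 = 1.888 TB

1.888 TB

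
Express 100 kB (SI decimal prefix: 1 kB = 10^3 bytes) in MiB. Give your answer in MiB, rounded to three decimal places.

0.095 MiB

100 kB × 1,000 bytes/kB = 100,000 bytes
1 MiB = 1,048,576 bytes
100,000 / 1,048,576 = 0.095 MiB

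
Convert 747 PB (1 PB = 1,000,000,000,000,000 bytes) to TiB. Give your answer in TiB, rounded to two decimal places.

747 PB × 1,000,000,000,000,000 bytes/PB = 747,000,000,000,000,000 bytes
1 TiB = 1,099,511,627,776 bytes
747,000,000,000,000,000 / 1,099,511,627,776 = 679,392.54 TiB

679,392.54 TiB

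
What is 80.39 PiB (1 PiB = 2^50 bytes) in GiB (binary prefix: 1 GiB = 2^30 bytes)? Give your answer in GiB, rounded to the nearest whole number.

80.39 PiB = 80.39 × 2^50 bytes = 90,511,093,511,078,543.36 bytes
1 GiB = 2^30 bytes = 1,073,741,824 bytes
90,511,093,511,078,543.36 / 1,073,741,824 = 84,295,025 GiB

84,295,025 GiB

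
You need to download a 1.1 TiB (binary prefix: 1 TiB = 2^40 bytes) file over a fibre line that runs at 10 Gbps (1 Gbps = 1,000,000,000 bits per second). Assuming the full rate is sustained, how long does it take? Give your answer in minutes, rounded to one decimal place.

16.1 minutes

1.1 TiB = 1,209,462,790,553.6 bytes = 9,675,702,324,428.8 bits
10 Gbps = 10,000,000,000 bits/s
time = 9,675,702,324,428.8 / 10,000,000,000 = 967.57 s
967.57 s / 60 = 16.1 minutes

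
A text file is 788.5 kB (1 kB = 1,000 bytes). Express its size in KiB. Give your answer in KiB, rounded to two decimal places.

788.5 kB = 788.5 × 10^3 bytes = 788,500 bytes
1 KiB = 2^10 bytes = 1,024 bytes
788,500 / 1,024 = 770.02 KiB

770.02 KiB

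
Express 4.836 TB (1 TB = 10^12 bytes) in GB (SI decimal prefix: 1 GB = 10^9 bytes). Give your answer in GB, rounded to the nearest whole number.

4.836 TB × 1,000,000,000,000 bytes/TB = 4,836,000,000,000 bytes
1 GB = 1,000,000,000 bytes
4,836,000,000,000 / 1,000,000,000 = 4,836 GB

4,836 GB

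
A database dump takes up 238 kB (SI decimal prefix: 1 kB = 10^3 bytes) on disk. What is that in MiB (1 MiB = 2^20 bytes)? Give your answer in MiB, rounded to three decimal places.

238 kB × 1,000 bytes/kB = 238,000 bytes
1 MiB = 1,048,576 bytes
238,000 / 1,048,576 = 0.227 MiB

0.227 MiB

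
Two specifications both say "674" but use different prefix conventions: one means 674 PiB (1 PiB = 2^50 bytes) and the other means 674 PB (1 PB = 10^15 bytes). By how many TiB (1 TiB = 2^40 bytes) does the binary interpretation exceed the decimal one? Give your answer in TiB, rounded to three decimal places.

77,176.571 TiB

674 PiB = 674 × 1,125,899,906,842,624 = 758,856,537,211,928,576 bytes
674 PB = 674 × 1,000,000,000,000,000 = 674,000,000,000,000,000 bytes
difference = 84,856,537,211,928,576 bytes
84,856,537,211,928,576 / 1,099,511,627,776 = 77,176.571 TiB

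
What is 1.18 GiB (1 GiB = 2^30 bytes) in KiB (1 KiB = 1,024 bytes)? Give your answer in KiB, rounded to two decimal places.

1,237,319.68 KiB

1.18 GiB = 1.18 × 2^30 bytes = 1,267,015,352.32 bytes
1 KiB = 2^10 bytes = 1,024 bytes
1,267,015,352.32 / 1,024 = 1,237,319.68 KiB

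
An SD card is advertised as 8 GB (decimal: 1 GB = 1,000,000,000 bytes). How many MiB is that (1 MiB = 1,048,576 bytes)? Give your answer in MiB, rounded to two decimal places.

7,629.39 MiB

8 GB = 8 × 10^9 bytes = 8,000,000,000 bytes
1 MiB = 1,048,576 bytes
8,000,000,000 / 1,048,576 = 7,629.39 MiB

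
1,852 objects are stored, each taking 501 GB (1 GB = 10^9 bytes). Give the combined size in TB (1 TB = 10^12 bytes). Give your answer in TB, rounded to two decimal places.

927.85 TB

Total = 1,852 × 501 GB = 927,852 GB
= 927,852 × 1,000,000,000 bytes = 927,852,000,000,000 bytes
1 TB = 1,000,000,000,000 bytes
927,852,000,000,000 / 1,000,000,000,000 = 927.85 TB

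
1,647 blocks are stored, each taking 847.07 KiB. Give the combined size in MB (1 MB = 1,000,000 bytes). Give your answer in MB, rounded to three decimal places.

1,428.607 MB

Total = 1,647 × 847.07 KiB = 1395124.29 KiB
= 1395124.29 × 1,024 bytes = 1,428,607,272.96 bytes
1 MB = 1,000,000 bytes
1,428,607,272.96 / 1,000,000 = 1,428.607 MB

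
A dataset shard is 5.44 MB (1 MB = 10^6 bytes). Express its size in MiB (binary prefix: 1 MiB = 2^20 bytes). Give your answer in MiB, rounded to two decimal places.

5.44 MB = 5.44 × 10^6 bytes = 5,440,000 bytes
1 MiB = 1,048,576 bytes
5,440,000 / 1,048,576 = 5.19 MiB

5.19 MiB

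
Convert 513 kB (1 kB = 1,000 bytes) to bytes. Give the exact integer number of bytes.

513,000 bytes

513 × 1,000 = 513,000 bytes  (1 kB = 10^3 bytes)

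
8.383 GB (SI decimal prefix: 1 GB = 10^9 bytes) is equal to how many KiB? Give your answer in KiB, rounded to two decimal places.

8.383 GB × 1,000,000,000 bytes/GB = 8,383,000,000 bytes
1 KiB = 2^10 bytes = 1,024 bytes
8,383,000,000 / 1,024 = 8,186,523.44 KiB

8,186,523.44 KiB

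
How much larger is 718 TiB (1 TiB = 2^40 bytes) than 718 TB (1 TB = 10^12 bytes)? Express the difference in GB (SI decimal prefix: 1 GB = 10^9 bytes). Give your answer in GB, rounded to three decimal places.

71,449.349 GB

718 TiB = 718 × 1,099,511,627,776 = 789,449,348,743,168 bytes
718 TB = 718 × 1,000,000,000,000 = 718,000,000,000,000 bytes
difference = 71,449,348,743,168 bytes
71,449,348,743,168 / 1,000,000,000 = 71,449.349 GB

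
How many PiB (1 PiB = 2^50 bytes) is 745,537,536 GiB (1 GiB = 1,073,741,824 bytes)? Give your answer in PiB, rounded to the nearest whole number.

711 PiB

745,537,536 GiB × 1,073,741,824 bytes/GiB = 800,514,833,765,105,664 bytes
1 PiB = 1,125,899,906,842,624 bytes
800,514,833,765,105,664 / 1,125,899,906,842,624 = 711 PiB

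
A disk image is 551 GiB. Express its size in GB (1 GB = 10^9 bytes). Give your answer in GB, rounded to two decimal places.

551 GiB × 1,073,741,824 bytes/GiB = 591,631,745,024 bytes
1 GB = 10^9 bytes = 1,000,000,000 bytes
591,631,745,024 / 1,000,000,000 = 591.63 GB

591.63 GB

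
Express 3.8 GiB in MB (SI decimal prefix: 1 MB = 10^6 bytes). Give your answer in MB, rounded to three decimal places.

4,080.219 MB

3.8 GiB = 3.8 × 2^30 bytes = 4,080,218,931.2 bytes
1 MB = 1,000,000 bytes
4,080,218,931.2 / 1,000,000 = 4,080.219 MB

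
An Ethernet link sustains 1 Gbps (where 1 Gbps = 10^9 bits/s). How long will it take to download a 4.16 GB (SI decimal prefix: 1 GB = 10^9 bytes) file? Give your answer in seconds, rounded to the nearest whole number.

33 seconds

4.16 GB = 4,160,000,000 bytes = 33,280,000,000 bits
1 Gbps = 1,000,000,000 bits/s
time = 33,280,000,000 / 1,000,000,000 = 33 s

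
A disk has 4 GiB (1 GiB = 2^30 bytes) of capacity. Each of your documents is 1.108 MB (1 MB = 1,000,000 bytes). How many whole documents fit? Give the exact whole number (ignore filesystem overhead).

Capacity: 4 GiB = 4,294,967,296 bytes
Per item: 1.108 MB = 1,108,000 bytes
⌊4,294,967,296 / 1,108,000⌋ = 3,876

3,876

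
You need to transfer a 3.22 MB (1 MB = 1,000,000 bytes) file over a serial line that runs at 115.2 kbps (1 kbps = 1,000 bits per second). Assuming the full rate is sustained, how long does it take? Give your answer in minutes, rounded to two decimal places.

3.73 minutes

3.22 MB = 3,220,000 bytes = 25,760,000 bits
115.2 kbps = 115,200 bits/s
time = 25,760,000 / 115,200 = 223.611 s
223.611 s / 60 = 3.73 minutes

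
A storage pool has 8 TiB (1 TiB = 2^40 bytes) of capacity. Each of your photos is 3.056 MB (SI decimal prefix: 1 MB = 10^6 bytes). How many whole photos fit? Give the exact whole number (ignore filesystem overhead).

Capacity: 8 TiB = 8,796,093,022,208 bytes
Per item: 3.056 MB = 3,056,000 bytes
⌊8,796,093,022,208 / 3,056,000⌋ = 2,878,302

2,878,302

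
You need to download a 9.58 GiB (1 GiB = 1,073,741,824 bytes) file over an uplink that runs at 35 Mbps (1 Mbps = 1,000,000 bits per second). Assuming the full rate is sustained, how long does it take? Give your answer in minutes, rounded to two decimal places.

39.19 minutes

9.58 GiB = 10,286,446,673.92 bytes = 82,291,573,391.36 bits
35 Mbps = 35,000,000 bits/s
time = 82,291,573,391.36 / 35,000,000 = 2,351.188 s
2,351.188 s / 60 = 39.19 minutes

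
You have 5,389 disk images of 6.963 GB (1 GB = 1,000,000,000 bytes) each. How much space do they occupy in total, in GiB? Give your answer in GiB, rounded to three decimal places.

34,946.582 GiB

Total = 5,389 × 6.963 GB = 37523.607 GB
= 37523.607 × 1,000,000,000 bytes = 37,523,607,000,000 bytes
1 GiB = 1,073,741,824 bytes
37,523,607,000,000 / 1,073,741,824 = 34,946.582 GiB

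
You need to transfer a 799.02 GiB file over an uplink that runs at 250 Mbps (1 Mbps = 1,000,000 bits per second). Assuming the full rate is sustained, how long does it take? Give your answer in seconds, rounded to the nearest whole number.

799.02 GiB = 857,941,192,212.48 bytes = 6,863,529,537,699.84 bits
250 Mbps = 250,000,000 bits/s
time = 6,863,529,537,699.84 / 250,000,000 = 27,454 s

27,454 seconds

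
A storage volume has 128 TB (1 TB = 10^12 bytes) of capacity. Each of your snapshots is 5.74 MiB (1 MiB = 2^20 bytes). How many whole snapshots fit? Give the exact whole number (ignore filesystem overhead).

Capacity: 128 TB = 128,000,000,000,000 bytes
Per item: 5.74 MiB = 6,018,826.24 bytes
⌊128,000,000,000,000 / 6,018,826.24⌋ = 21,266,604

21,266,604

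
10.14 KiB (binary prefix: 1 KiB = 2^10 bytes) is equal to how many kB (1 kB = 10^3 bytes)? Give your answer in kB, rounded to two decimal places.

10.14 KiB × 1,024 bytes/KiB = 10,383.36 bytes
1 kB = 1,000 bytes
10,383.36 / 1,000 = 10.38 kB

10.38 kB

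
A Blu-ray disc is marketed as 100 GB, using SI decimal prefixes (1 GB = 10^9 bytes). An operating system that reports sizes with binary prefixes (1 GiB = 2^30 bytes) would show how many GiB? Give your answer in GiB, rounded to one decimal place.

93.1 GiB

100 GB × 1,000,000,000 bytes/GB = 100,000,000,000 bytes
1 GiB = 2^30 bytes = 1,073,741,824 bytes
100,000,000,000 / 1,073,741,824 = 93.1 GiB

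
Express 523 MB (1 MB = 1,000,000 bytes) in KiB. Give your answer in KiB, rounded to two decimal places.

523 MB × 1,000,000 bytes/MB = 523,000,000 bytes
1 KiB = 2^10 bytes = 1,024 bytes
523,000,000 / 1,024 = 510,742.19 KiB

510,742.19 KiB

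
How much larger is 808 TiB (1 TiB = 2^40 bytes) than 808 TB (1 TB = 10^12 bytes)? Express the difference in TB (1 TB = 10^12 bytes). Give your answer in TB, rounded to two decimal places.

80.41 TB

808 TiB = 808 × 1,099,511,627,776 = 888,405,395,243,008 bytes
808 TB = 808 × 1,000,000,000,000 = 808,000,000,000,000 bytes
difference = 80,405,395,243,008 bytes
80,405,395,243,008 / 1,000,000,000,000 = 80.41 TB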